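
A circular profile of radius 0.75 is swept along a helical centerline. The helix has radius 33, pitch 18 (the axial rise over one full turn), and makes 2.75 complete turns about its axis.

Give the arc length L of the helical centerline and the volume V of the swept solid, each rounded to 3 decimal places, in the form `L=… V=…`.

L=572.344 V=1011.415

2πR = 2π·33 = 207.345115
per-turn = √(207.345115² + 18²) = √(42991.9968 + 324) = √43315.9968 = 208.124955
L = 2.75 × 208.124955 = 572.343625
V = π·0.75² × L = 1.767146 × 572.343625 = 1011.414673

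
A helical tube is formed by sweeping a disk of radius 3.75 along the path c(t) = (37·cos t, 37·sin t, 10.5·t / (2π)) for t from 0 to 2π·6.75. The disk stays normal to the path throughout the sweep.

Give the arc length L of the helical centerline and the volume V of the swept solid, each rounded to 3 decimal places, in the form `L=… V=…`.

L=1570.825 V=69396.935

2πR = 2π·37 = 232.477856
per-turn = √(232.477856² + 10.5²) = √(54045.9537 + 110.25) = √54156.2037 = 232.714855
L = 6.75 × 232.714855 = 1570.825271
V = π·3.75² × L = 44.178647 × 1570.825271 = 69396.934648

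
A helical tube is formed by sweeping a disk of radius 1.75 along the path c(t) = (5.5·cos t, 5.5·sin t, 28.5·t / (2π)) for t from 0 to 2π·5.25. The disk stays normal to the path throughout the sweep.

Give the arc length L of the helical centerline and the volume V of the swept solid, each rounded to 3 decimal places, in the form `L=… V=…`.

2πR = 2π·5.5 = 34.557519
per-turn = √(34.557519² + 28.5²) = √(1194.2221 + 812.25) = √2006.4721 = 44.793662
L = 5.25 × 44.793662 = 235.166724
V = π·1.75² × L = 9.621128 × 235.166724 = 2262.569037

L=235.167 V=2262.569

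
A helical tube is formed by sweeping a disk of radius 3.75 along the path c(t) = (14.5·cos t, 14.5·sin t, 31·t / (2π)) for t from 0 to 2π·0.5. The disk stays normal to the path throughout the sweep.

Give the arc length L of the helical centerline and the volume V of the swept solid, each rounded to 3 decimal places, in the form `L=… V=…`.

L=48.118 V=2125.785

2πR = 2π·14.5 = 91.106187
per-turn = √(91.106187² + 31²) = √(8300.3373 + 961) = √9261.3373 = 96.235842
L = 0.5 × 96.235842 = 48.117921
V = π·3.75² × L = 44.178647 × 48.117921 = 2125.784633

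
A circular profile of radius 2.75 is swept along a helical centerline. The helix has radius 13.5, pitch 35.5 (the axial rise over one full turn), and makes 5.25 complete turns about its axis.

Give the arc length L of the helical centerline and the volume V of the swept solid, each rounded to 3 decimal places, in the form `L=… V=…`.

2πR = 2π·13.5 = 84.823002
per-turn = √(84.823002² + 35.5²) = √(7194.9416 + 1260.25) = √8455.1916 = 91.952116
L = 5.25 × 91.952116 = 482.748608
V = π·2.75² × L = 23.758294 × 482.748608 = 11469.283575

L=482.749 V=11469.284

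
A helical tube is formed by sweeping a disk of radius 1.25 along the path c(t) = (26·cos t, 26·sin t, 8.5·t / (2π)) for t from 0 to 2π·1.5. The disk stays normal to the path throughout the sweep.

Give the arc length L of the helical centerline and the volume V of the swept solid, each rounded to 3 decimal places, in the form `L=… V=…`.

2πR = 2π·26 = 163.362818
per-turn = √(163.362818² + 8.5²) = √(26687.4103 + 72.25) = √26759.6603 = 163.583802
L = 1.5 × 163.583802 = 245.375703
V = π·1.25² × L = 4.908739 × 245.375703 = 1204.485166

L=245.376 V=1204.485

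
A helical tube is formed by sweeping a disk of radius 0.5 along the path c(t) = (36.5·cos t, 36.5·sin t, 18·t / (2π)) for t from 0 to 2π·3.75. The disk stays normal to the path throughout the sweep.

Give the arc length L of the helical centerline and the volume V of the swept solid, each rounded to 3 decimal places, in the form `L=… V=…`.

L=862.656 V=677.528

2πR = 2π·36.5 = 229.336264
per-turn = √(229.336264² + 18²) = √(52595.1219 + 324) = √52919.1219 = 230.041565
L = 3.75 × 230.041565 = 862.655871
V = π·0.5² × L = 0.785398 × 862.655871 = 677.528336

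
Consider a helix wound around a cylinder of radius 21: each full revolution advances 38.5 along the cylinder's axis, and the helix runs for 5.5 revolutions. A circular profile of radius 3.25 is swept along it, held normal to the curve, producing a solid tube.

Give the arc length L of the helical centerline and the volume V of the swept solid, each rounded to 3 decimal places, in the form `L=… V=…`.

2πR = 2π·21 = 131.946891
per-turn = √(131.946891² + 38.5²) = √(17409.9822 + 1482.25) = √18892.2322 = 137.449017
L = 5.5 × 137.449017 = 755.969591
V = π·3.25² × L = 33.183072 × 755.969591 = 25085.393682

L=755.970 V=25085.394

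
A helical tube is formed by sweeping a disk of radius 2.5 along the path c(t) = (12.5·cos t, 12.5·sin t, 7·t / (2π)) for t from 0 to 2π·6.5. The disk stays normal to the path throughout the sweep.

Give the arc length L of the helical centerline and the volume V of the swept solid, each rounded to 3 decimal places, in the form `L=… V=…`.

2πR = 2π·12.5 = 78.539816
per-turn = √(78.539816² + 7²) = √(6168.5028 + 49) = √6217.5028 = 78.851143
L = 6.5 × 78.851143 = 512.532429
V = π·2.5² × L = 19.634954 × 512.532429 = 10063.550719

L=512.532 V=10063.551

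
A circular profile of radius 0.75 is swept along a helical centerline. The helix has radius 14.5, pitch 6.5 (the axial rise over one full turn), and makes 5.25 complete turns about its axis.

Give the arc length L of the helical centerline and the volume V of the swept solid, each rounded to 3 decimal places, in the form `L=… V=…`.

2πR = 2π·14.5 = 91.106187
per-turn = √(91.106187² + 6.5²) = √(8300.3373 + 42.25) = √8342.5873 = 91.337765
L = 5.25 × 91.337765 = 479.523266
V = π·0.75² × L = 1.767146 × 479.523266 = 847.387558

L=479.523 V=847.388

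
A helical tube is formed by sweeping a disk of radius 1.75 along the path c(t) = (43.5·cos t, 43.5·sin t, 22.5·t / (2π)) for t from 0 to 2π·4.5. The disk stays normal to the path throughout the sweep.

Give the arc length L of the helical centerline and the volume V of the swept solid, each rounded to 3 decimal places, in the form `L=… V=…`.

2πR = 2π·43.5 = 273.318561
per-turn = √(273.318561² + 22.5²) = √(74703.0357 + 506.25) = √75209.2857 = 274.243114
L = 4.5 × 274.243114 = 1234.094014
V = π·1.75² × L = 9.621128 × 1234.094014 = 11873.375859

L=1234.094 V=11873.376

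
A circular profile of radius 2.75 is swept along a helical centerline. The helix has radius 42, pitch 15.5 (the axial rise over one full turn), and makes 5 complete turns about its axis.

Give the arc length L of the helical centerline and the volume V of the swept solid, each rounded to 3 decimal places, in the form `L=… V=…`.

L=1321.743 V=31402.359

2πR = 2π·42 = 263.893783
per-turn = √(263.893783² + 15.5²) = √(69639.9287 + 240.25) = √69880.1787 = 264.348593
L = 5 × 264.348593 = 1321.742965
V = π·2.75² × L = 23.758294 × 1321.742965 = 31402.358548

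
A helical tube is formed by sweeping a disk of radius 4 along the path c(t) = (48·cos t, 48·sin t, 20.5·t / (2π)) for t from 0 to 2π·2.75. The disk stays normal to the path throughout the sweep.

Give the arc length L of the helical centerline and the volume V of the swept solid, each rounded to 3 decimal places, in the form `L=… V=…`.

2πR = 2π·48 = 301.592895
per-turn = √(301.592895² + 20.5²) = √(90958.2742 + 420.25) = √91378.5242 = 302.288809
L = 2.75 × 302.288809 = 831.294225
V = π·4² × L = 50.265482 × 831.294225 = 41785.405297

L=831.294 V=41785.405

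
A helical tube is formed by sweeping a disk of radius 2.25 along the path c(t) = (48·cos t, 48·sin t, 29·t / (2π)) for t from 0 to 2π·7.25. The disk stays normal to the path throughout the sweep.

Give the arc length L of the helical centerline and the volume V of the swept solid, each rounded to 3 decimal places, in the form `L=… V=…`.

2πR = 2π·48 = 301.592895
per-turn = √(301.592895² + 29²) = √(90958.2742 + 841) = √91799.2742 = 302.983950
L = 7.25 × 302.983950 = 2196.633640
V = π·2.25² × L = 15.904313 × 2196.633640 = 34935.948536

L=2196.634 V=34935.949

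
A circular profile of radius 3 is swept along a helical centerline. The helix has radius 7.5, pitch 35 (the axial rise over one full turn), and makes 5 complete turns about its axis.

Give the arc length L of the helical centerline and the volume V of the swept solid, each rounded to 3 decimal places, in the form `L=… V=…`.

L=293.499 V=8298.482

2πR = 2π·7.5 = 47.123890
per-turn = √(47.123890² + 35²) = √(2220.6610 + 1225) = √3445.6610 = 58.699753
L = 5 × 58.699753 = 293.498764
V = π·3² × L = 28.274334 × 293.498764 = 8298.482061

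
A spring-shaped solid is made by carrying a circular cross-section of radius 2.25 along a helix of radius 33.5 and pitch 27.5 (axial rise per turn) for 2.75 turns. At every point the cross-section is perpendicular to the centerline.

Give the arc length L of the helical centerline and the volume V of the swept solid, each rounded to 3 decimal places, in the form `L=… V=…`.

2πR = 2π·33.5 = 210.486708
per-turn = √(210.486708² + 27.5²) = √(44304.6542 + 756.25) = √45060.9042 = 212.275538
L = 2.75 × 212.275538 = 583.757730
V = π·2.25² × L = 15.904313 × 583.757730 = 9284.265547

L=583.758 V=9284.266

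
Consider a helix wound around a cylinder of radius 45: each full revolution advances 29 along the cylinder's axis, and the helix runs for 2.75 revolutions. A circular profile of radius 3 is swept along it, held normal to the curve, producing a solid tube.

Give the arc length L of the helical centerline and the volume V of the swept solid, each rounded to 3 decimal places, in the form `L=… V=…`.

L=781.623 V=22099.879

2πR = 2π·45 = 282.743339
per-turn = √(282.743339² + 29²) = √(79943.7956 + 841) = √80784.7956 = 284.226662
L = 2.75 × 284.226662 = 781.623322
V = π·3² × L = 28.274334 × 781.623322 = 22099.878769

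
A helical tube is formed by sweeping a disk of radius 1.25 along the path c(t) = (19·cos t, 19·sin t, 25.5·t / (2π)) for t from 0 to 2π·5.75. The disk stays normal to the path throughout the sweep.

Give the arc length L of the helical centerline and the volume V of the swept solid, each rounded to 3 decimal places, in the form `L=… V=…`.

L=701.923 V=3445.557

2πR = 2π·19 = 119.380521
per-turn = √(119.380521² + 25.5²) = √(14251.7088 + 650.25) = √14901.9588 = 122.073579
L = 5.75 × 122.073579 = 701.923081
V = π·1.25² × L = 4.908739 × 701.923081 = 3445.556866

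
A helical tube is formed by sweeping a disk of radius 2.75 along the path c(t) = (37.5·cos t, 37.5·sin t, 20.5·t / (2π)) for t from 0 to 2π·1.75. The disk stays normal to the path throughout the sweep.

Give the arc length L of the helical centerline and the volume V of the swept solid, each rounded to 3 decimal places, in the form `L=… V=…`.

2πR = 2π·37.5 = 235.619449
per-turn = √(235.619449² + 20.5²) = √(55516.5248 + 420.25) = √55936.7748 = 236.509566
L = 1.75 × 236.509566 = 413.891740
V = π·2.75² × L = 23.758294 × 413.891740 = 9833.361834

L=413.892 V=9833.362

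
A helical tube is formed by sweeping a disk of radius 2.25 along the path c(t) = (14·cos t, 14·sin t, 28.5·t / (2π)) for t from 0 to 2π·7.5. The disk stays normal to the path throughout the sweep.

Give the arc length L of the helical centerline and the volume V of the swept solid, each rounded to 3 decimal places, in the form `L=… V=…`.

2πR = 2π·14 = 87.964594
per-turn = √(87.964594² + 28.5²) = √(7737.7699 + 812.25) = √8550.0199 = 92.466317
L = 7.5 × 92.466317 = 693.497380
V = π·2.25² × L = 15.904313 × 693.497380 = 11029.599270

L=693.497 V=11029.599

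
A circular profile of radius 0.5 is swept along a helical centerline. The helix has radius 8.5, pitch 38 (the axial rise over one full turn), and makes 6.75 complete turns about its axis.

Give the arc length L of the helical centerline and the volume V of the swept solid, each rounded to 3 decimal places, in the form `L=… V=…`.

L=442.437 V=347.490

2πR = 2π·8.5 = 53.407075
per-turn = √(53.407075² + 38²) = √(2852.3157 + 1444) = √4296.3157 = 65.546286
L = 6.75 × 65.546286 = 442.437434
V = π·0.5² × L = 0.785398 × 442.437434 = 347.489548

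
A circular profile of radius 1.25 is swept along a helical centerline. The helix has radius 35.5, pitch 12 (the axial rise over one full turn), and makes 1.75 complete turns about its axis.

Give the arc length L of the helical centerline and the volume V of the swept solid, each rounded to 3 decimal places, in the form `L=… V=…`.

2πR = 2π·35.5 = 223.053078
per-turn = √(223.053078² + 12²) = √(49752.6758 + 144) = √49896.6758 = 223.375638
L = 1.75 × 223.375638 = 390.907367
V = π·1.25² × L = 4.908739 × 390.907367 = 1918.862051

L=390.907 V=1918.862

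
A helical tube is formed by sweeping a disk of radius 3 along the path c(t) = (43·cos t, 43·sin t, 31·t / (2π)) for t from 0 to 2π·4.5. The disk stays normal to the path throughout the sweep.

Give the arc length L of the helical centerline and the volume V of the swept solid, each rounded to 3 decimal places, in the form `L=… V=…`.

L=1223.773 V=34601.374

2πR = 2π·43 = 270.176968
per-turn = √(270.176968² + 31²) = √(72995.5942 + 961) = √73956.5942 = 271.949617
L = 4.5 × 271.949617 = 1223.773276
V = π·3² × L = 28.274334 × 1223.773276 = 34601.374208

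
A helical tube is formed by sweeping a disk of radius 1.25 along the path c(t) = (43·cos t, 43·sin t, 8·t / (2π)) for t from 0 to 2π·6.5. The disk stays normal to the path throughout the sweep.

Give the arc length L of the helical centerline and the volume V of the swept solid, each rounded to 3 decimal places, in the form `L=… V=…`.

2πR = 2π·43 = 270.176968
per-turn = √(270.176968² + 8²) = √(72995.5942 + 64) = √73059.5942 = 270.295383
L = 6.5 × 270.295383 = 1756.919990
V = π·1.25² × L = 4.908739 × 1756.919990 = 8624.260836

L=1756.920 V=8624.261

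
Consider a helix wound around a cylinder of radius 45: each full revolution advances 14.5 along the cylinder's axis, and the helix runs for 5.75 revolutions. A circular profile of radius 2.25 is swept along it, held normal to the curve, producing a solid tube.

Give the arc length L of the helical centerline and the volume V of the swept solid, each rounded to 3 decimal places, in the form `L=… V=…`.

L=1627.911 V=25890.800

2πR = 2π·45 = 282.743339
per-turn = √(282.743339² + 14.5²) = √(79943.7956 + 210.25) = √80154.0456 = 283.114898
L = 5.75 × 283.114898 = 1627.910665
V = π·2.25² × L = 15.904313 × 1627.910665 = 25890.800446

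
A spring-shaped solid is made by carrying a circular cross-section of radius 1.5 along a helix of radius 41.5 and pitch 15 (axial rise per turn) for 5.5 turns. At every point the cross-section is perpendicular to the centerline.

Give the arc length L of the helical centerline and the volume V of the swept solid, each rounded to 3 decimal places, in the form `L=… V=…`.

L=1436.508 V=10154.077

2πR = 2π·41.5 = 260.752190
per-turn = √(260.752190² + 15²) = √(67991.7047 + 225) = √68216.7047 = 261.183278
L = 5.5 × 261.183278 = 1436.508029
V = π·1.5² × L = 7.068583 × 1436.508029 = 10154.076910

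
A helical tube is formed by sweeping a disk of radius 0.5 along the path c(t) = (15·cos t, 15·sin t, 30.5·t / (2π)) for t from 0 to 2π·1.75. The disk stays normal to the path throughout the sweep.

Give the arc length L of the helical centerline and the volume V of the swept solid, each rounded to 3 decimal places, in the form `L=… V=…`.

2πR = 2π·15 = 94.247780
per-turn = √(94.247780² + 30.5²) = √(8882.6440 + 930.25) = √9812.8940 = 99.060052
L = 1.75 × 99.060052 = 173.355092
V = π·0.5² × L = 0.785398 × 173.355092 = 136.152770

L=173.355 V=136.153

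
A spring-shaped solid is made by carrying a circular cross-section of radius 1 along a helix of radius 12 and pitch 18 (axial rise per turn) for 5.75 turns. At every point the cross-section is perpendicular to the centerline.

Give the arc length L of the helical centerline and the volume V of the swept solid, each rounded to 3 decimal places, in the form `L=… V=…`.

2πR = 2π·12 = 75.398224
per-turn = √(75.398224² + 18²) = √(5684.8921 + 324) = √6008.8921 = 77.517044
L = 5.75 × 77.517044 = 445.723004
V = π·1² × L = 3.141593 × 445.723004 = 1400.280115

L=445.723 V=1400.280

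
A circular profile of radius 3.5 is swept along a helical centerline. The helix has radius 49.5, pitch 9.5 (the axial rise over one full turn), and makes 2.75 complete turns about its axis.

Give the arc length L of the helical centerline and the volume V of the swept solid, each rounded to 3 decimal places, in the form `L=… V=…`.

2πR = 2π·49.5 = 311.017673
per-turn = √(311.017673² + 9.5²) = √(96731.9927 + 90.25) = √96822.2427 = 311.162727
L = 2.75 × 311.162727 = 855.697500
V = π·3.5² × L = 38.484510 × 855.697500 = 32931.098983

L=855.697 V=32931.099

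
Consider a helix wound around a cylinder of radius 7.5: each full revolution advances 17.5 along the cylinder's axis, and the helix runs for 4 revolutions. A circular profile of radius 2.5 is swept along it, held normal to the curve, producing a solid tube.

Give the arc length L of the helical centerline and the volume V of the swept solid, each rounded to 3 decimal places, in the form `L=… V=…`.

L=201.074 V=3948.070

2πR = 2π·7.5 = 47.123890
per-turn = √(47.123890² + 17.5²) = √(2220.6610 + 306.25) = √2526.9110 = 50.268390
L = 4 × 50.268390 = 201.073558
V = π·2.5² × L = 19.634954 × 201.073558 = 3948.070085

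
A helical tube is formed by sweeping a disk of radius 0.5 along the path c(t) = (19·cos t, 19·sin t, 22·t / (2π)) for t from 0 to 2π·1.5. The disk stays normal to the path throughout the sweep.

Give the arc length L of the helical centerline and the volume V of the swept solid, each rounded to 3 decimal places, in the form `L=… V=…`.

L=182.086 V=143.010

2πR = 2π·19 = 119.380521
per-turn = √(119.380521² + 22²) = √(14251.7088 + 484) = √14735.7088 = 121.390728
L = 1.5 × 121.390728 = 182.086091
V = π·0.5² × L = 0.785398 × 182.086091 = 143.010082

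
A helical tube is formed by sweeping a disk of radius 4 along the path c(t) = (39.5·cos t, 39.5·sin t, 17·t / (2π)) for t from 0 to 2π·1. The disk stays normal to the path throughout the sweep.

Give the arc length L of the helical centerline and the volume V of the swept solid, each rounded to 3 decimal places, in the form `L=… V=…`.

2πR = 2π·39.5 = 248.185820
per-turn = √(248.185820² + 17²) = √(61596.2011 + 289) = √61885.2011 = 248.767363
L = 1 × 248.767363 = 248.767363
V = π·4² × L = 50.265482 × 248.767363 = 12504.411538

L=248.767 V=12504.412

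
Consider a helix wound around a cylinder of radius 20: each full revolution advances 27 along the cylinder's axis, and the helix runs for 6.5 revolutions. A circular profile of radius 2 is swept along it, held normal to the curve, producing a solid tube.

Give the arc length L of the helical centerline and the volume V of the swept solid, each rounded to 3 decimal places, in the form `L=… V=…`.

2πR = 2π·20 = 125.663706
per-turn = √(125.663706² + 27²) = √(15791.3670 + 729) = √16520.3670 = 128.531580
L = 6.5 × 128.531580 = 835.455270
V = π·2² × L = 12.566371 × 835.455270 = 10498.640550

L=835.455 V=10498.641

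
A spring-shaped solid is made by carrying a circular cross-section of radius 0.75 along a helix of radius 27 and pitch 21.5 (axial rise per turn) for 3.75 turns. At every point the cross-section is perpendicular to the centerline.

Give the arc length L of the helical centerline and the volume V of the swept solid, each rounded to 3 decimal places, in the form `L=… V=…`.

L=641.261 V=1133.202

2πR = 2π·27 = 169.646003
per-turn = √(169.646003² + 21.5²) = √(28779.7664 + 462.25) = √29242.0164 = 171.002972
L = 3.75 × 171.002972 = 641.261145
V = π·0.75² × L = 1.767146 × 641.261145 = 1133.201982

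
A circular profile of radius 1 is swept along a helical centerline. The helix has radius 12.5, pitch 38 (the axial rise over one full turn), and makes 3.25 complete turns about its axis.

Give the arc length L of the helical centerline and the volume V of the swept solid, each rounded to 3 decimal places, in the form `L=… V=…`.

2πR = 2π·12.5 = 78.539816
per-turn = √(78.539816² + 38²) = √(6168.5028 + 1444) = √7612.5028 = 87.249658
L = 3.25 × 87.249658 = 283.561387
V = π·1² × L = 3.141593 × 283.561387 = 890.834371

L=283.561 V=890.834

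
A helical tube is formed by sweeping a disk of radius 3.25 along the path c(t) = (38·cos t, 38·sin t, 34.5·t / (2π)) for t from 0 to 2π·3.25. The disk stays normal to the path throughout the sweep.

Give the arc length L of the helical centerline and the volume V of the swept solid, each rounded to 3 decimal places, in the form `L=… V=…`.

L=784.032 V=26016.602

2πR = 2π·38 = 238.761042
per-turn = √(238.761042² + 34.5²) = √(57006.8350 + 1190.25) = √58197.0850 = 241.240720
L = 3.25 × 241.240720 = 784.032340
V = π·3.25² × L = 33.183072 × 784.032340 = 26016.601913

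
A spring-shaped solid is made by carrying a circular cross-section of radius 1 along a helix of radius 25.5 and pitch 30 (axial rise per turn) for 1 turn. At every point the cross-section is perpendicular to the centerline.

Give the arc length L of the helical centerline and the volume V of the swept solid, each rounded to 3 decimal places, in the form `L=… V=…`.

L=163.006 V=512.097

2πR = 2π·25.5 = 160.221225
per-turn = √(160.221225² + 30²) = √(25670.8410 + 900) = √26570.8410 = 163.005647
L = 1 × 163.005647 = 163.005647
V = π·1² × L = 3.141593 × 163.005647 = 512.097344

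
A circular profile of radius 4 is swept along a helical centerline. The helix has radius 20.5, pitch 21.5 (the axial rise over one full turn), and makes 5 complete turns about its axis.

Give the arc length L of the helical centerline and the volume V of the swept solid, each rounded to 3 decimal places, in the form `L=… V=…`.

2πR = 2π·20.5 = 128.805299
per-turn = √(128.805299² + 21.5²) = √(16590.8050 + 462.25) = √17053.0550 = 130.587346
L = 5 × 130.587346 = 652.936731
V = π·4² × L = 50.265482 × 652.936731 = 32820.179808

L=652.937 V=32820.180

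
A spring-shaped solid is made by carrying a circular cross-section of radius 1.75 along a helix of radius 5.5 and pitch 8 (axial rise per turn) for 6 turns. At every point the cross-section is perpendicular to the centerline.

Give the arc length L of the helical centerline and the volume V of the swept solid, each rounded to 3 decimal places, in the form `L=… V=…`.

2πR = 2π·5.5 = 34.557519
per-turn = √(34.557519² + 8²) = √(1194.2221 + 64) = √1258.2221 = 35.471427
L = 6 × 35.471427 = 212.828562
V = π·1.75² × L = 9.621128 × 212.828562 = 2047.650730

L=212.829 V=2047.651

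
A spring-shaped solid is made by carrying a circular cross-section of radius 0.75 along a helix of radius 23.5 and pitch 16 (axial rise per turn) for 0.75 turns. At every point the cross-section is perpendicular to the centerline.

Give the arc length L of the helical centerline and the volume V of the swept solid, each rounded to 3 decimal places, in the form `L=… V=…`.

L=111.389 V=196.841

2πR = 2π·23.5 = 147.654855
per-turn = √(147.654855² + 16²) = √(21801.9561 + 256) = √22057.9561 = 148.519211
L = 0.75 × 148.519211 = 111.389408
V = π·0.75² × L = 1.767146 × 111.389408 = 196.841333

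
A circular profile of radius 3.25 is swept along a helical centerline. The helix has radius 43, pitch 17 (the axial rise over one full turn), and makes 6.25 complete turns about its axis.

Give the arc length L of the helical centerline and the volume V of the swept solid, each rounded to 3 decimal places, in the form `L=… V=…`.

L=1691.945 V=56143.949

2πR = 2π·43 = 270.176968
per-turn = √(270.176968² + 17²) = √(72995.5942 + 289) = √73284.5942 = 270.711275
L = 6.25 × 270.711275 = 1691.945466
V = π·3.25² × L = 33.183072 × 1691.945466 = 56143.948892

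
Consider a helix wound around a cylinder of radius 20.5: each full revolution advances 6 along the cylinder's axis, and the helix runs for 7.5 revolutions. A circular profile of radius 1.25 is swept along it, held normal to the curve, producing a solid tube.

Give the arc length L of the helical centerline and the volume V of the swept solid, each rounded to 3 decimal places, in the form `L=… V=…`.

L=967.087 V=4747.179

2πR = 2π·20.5 = 128.805299
per-turn = √(128.805299² + 6²) = √(16590.8050 + 36) = √16626.8050 = 128.944969
L = 7.5 × 128.944969 = 967.087267
V = π·1.25² × L = 4.908739 × 967.087267 = 4747.178519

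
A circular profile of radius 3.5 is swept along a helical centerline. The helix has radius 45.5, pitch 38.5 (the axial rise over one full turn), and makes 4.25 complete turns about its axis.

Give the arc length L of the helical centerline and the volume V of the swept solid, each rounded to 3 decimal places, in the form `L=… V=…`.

2πR = 2π·45.5 = 285.884931
per-turn = √(285.884931² + 38.5²) = √(81730.1940 + 1482.25) = √83212.4440 = 288.465672
L = 4.25 × 288.465672 = 1225.979107
V = π·3.5² × L = 38.484510 × 1225.979107 = 47181.205207

L=1225.979 V=47181.205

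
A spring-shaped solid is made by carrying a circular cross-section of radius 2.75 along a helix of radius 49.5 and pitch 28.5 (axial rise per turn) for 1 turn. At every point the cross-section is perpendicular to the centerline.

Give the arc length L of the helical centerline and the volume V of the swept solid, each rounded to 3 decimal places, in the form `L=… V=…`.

L=312.321 V=7420.208

2πR = 2π·49.5 = 311.017673
per-turn = √(311.017673² + 28.5²) = √(96731.9927 + 812.25) = √97544.2427 = 312.320737
L = 1 × 312.320737 = 312.320737
V = π·2.75² × L = 23.758294 × 312.320737 = 7420.208029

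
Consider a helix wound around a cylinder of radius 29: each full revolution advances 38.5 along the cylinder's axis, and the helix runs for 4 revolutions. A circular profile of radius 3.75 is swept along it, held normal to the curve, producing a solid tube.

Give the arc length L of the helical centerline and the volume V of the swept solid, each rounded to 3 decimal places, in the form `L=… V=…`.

L=744.941 V=32910.500

2πR = 2π·29 = 182.212374
per-turn = √(182.212374² + 38.5²) = √(33201.3492 + 1482.25) = √34683.5992 = 186.235333
L = 4 × 186.235333 = 744.941331
V = π·3.75² × L = 44.178647 × 744.941331 = 32910.499887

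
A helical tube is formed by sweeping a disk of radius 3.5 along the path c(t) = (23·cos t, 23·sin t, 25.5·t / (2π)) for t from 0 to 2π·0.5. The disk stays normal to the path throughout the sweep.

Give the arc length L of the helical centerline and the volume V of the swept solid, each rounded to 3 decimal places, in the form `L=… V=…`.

2πR = 2π·23 = 144.513262
per-turn = √(144.513262² + 25.5²) = √(20884.0829 + 650.25) = √21534.3329 = 146.745811
L = 0.5 × 146.745811 = 73.372905
V = π·3.5² × L = 38.484510 × 73.372905 = 2823.720307

L=73.373 V=2823.720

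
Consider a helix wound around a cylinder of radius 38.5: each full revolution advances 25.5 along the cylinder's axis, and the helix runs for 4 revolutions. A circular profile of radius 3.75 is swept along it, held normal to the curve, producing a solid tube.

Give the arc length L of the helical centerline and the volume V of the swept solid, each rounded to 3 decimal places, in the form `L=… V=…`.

L=972.972 V=42984.578

2πR = 2π·38.5 = 241.902634
per-turn = √(241.902634² + 25.5²) = √(58516.8845 + 650.25) = √59167.1345 = 243.242954
L = 4 × 243.242954 = 972.971815
V = π·3.75² × L = 44.178647 × 972.971815 = 42984.578035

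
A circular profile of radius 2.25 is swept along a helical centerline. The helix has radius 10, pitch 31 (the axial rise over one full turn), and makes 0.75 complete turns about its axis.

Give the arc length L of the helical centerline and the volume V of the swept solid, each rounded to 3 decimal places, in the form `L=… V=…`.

L=52.547 V=835.729

2πR = 2π·10 = 62.831853
per-turn = √(62.831853² + 31²) = √(3947.8418 + 961) = √4908.8418 = 70.063127
L = 0.75 × 70.063127 = 52.547345
V = π·2.25² × L = 15.904313 × 52.547345 = 835.729416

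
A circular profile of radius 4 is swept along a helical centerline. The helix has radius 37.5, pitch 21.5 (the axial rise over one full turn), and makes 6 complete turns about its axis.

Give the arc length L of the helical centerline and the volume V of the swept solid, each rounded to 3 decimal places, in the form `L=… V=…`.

2πR = 2π·37.5 = 235.619449
per-turn = √(235.619449² + 21.5²) = √(55516.5248 + 462.25) = √55978.7748 = 236.598341
L = 6 × 236.598341 = 1419.590043
V = π·4² × L = 50.265482 × 1419.590043 = 71356.378422

L=1419.590 V=71356.378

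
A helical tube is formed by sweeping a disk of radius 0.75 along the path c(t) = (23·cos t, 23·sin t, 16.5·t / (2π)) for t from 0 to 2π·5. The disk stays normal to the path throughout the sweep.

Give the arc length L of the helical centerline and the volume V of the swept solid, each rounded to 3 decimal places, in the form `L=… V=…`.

L=727.261 V=1285.176

2πR = 2π·23 = 144.513262
per-turn = √(144.513262² + 16.5²) = √(20884.0829 + 272.25) = √21156.3329 = 145.452167
L = 5 × 145.452167 = 727.260835
V = π·0.75² × L = 1.767146 × 727.260835 = 1285.175980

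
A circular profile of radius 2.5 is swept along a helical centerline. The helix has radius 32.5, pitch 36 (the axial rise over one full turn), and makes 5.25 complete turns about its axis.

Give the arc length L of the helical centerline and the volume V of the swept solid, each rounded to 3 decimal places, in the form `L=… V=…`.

L=1088.601 V=21374.628

2πR = 2π·32.5 = 204.203522
per-turn = √(204.203522² + 36²) = √(41699.0786 + 1296) = √42995.0786 = 207.352547
L = 5.25 × 207.352547 = 1088.600870
V = π·2.5² × L = 19.634954 × 1088.600870 = 21374.628096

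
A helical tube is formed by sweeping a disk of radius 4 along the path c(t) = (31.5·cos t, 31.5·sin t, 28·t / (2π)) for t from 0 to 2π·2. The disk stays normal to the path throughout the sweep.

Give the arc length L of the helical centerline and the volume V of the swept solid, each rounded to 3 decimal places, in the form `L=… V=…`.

L=399.782 V=20095.247

2πR = 2π·31.5 = 197.920337
per-turn = √(197.920337² + 28²) = √(39172.4599 + 784) = √39956.4599 = 199.891120
L = 2 × 199.891120 = 399.782240
V = π·4² × L = 50.265482 × 399.782240 = 20095.247175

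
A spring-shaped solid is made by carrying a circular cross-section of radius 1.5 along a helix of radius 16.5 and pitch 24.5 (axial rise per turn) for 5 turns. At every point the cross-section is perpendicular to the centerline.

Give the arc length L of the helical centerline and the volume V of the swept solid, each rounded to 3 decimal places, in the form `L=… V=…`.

L=532.641 V=3765.016

2πR = 2π·16.5 = 103.672558
per-turn = √(103.672558² + 24.5²) = √(10747.9992 + 600.25) = √11348.2492 = 106.528162
L = 5 × 106.528162 = 532.640808
V = π·1.5² × L = 7.068583 × 532.640808 = 3765.016008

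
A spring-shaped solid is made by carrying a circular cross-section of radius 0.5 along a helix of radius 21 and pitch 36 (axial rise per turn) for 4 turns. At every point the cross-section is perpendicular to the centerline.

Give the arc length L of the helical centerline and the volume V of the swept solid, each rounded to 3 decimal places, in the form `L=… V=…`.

L=547.079 V=429.675

2πR = 2π·21 = 131.946891
per-turn = √(131.946891² + 36²) = √(17409.9822 + 1296) = √18705.9822 = 136.769815
L = 4 × 136.769815 = 547.079258
V = π·0.5² × L = 0.785398 × 547.079258 = 429.675045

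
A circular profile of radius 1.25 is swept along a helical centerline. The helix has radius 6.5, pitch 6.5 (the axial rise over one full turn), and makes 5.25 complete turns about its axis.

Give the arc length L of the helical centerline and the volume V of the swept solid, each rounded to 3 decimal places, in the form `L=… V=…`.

2πR = 2π·6.5 = 40.840704
per-turn = √(40.840704² + 6.5²) = √(1667.9631 + 42.25) = √1710.2131 = 41.354723
L = 5.25 × 41.354723 = 217.112298
V = π·1.25² × L = 4.908739 × 217.112298 = 1065.747499

L=217.112 V=1065.747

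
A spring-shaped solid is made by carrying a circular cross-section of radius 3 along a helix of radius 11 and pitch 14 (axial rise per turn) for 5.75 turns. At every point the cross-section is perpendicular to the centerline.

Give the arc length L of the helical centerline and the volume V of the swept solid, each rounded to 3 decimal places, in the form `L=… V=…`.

2πR = 2π·11 = 69.115038
per-turn = √(69.115038² + 14²) = √(4776.8885 + 196) = √4972.8885 = 70.518710
L = 5.75 × 70.518710 = 405.482585
V = π·3² × L = 28.274334 × 405.482585 = 11464.750002

L=405.483 V=11464.750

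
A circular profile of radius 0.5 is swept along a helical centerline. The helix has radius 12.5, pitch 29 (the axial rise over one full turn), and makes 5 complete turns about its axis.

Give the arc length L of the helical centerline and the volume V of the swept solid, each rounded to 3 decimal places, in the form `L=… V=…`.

L=418.614 V=328.779

2πR = 2π·12.5 = 78.539816
per-turn = √(78.539816² + 29²) = √(6168.5028 + 841) = √7009.5028 = 83.722773
L = 5 × 83.722773 = 418.613866
V = π·0.5² × L = 0.785398 × 418.613866 = 328.778561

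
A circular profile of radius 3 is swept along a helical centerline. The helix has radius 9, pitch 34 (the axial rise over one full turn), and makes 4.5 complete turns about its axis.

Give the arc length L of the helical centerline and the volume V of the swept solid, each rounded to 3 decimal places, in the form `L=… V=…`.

2πR = 2π·9 = 56.548668
per-turn = √(56.548668² + 34²) = √(3197.7518 + 1156) = √4353.7518 = 65.982966
L = 4.5 × 65.982966 = 296.923348
V = π·3² × L = 28.274334 × 296.923348 = 8395.309873

L=296.923 V=8395.310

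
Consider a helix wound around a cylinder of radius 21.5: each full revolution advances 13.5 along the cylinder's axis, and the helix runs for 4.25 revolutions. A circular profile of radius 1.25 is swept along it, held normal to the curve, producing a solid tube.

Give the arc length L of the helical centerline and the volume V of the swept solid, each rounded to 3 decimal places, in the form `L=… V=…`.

2πR = 2π·21.5 = 135.088484
per-turn = √(135.088484² + 13.5²) = √(18248.8985 + 182.25) = √18431.1485 = 135.761366
L = 4.25 × 135.761366 = 576.985806
V = π·1.25² × L = 4.908739 × 576.985806 = 2832.272453

L=576.986 V=2832.272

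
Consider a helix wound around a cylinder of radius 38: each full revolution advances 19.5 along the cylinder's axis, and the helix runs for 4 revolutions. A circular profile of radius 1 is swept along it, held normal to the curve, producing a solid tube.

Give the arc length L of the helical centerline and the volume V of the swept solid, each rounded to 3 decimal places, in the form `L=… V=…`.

2πR = 2π·38 = 238.761042
per-turn = √(238.761042² + 19.5²) = √(57006.8350 + 380.25) = √57387.0850 = 239.556016
L = 4 × 239.556016 = 958.224066
V = π·1² × L = 3.141593 × 958.224066 = 3010.349686

L=958.224 V=3010.350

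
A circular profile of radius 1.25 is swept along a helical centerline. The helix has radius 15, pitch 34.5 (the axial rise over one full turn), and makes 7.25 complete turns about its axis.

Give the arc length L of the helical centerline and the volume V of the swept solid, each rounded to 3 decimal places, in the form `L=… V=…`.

2πR = 2π·15 = 94.247780
per-turn = √(94.247780² + 34.5²) = √(8882.6440 + 1190.25) = √10072.8940 = 100.363808
L = 7.25 × 100.363808 = 727.637608
V = π·1.25² × L = 4.908739 × 727.637608 = 3571.782757

L=727.638 V=3571.783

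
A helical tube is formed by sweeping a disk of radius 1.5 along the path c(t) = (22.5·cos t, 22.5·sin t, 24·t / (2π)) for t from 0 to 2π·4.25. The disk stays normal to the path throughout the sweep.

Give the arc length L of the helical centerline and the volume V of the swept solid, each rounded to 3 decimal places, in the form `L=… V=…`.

2πR = 2π·22.5 = 141.371669
per-turn = √(141.371669² + 24²) = √(19985.9489 + 576) = √20561.9489 = 143.394382
L = 4.25 × 143.394382 = 609.426125
V = π·1.5² × L = 7.068583 × 609.426125 = 4307.779436

L=609.426 V=4307.779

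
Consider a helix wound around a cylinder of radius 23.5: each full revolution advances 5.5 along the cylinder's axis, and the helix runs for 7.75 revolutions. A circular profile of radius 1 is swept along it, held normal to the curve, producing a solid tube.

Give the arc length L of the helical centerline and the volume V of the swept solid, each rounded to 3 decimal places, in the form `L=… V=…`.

2πR = 2π·23.5 = 147.654855
per-turn = √(147.654855² + 5.5²) = √(21801.9561 + 30.25) = √21832.2061 = 147.757254
L = 7.75 × 147.757254 = 1145.118719
V = π·1² × L = 3.141593 × 1145.118719 = 3597.496555

L=1145.119 V=3597.497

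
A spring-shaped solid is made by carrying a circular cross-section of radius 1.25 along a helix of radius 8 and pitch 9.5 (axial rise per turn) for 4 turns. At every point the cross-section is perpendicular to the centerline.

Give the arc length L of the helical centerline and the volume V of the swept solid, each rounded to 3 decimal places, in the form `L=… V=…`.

L=204.621 V=1004.433

2πR = 2π·8 = 50.265482
per-turn = √(50.265482² + 9.5²) = √(2526.6187 + 90.25) = √2616.8687 = 51.155339
L = 4 × 51.155339 = 204.621357
V = π·1.25² × L = 4.908739 × 204.621357 = 1004.432736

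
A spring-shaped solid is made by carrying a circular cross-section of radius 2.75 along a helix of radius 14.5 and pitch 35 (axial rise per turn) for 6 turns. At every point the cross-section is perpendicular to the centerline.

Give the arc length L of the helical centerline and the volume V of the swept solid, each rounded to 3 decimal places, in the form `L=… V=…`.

2πR = 2π·14.5 = 91.106187
per-turn = √(91.106187² + 35²) = √(8300.3373 + 1225) = √9525.3373 = 97.597835
L = 6 × 97.597835 = 585.587007
V = π·2.75² × L = 23.758294 × 585.587007 = 13912.548536

L=585.587 V=13912.549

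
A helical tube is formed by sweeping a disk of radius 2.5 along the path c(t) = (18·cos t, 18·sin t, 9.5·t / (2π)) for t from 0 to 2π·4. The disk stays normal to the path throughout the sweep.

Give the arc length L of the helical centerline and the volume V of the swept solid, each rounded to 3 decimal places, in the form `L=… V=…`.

L=453.983 V=8913.926

2πR = 2π·18 = 113.097336
per-turn = √(113.097336² + 9.5²) = √(12791.0073 + 90.25) = √12881.2573 = 113.495627
L = 4 × 113.495627 = 453.982507
V = π·2.5² × L = 19.634954 × 453.982507 = 8913.925685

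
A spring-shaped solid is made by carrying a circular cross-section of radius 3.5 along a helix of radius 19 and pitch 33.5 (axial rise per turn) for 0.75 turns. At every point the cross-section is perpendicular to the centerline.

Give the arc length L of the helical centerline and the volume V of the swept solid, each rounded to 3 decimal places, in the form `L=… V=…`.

L=92.994 V=3578.822

2πR = 2π·19 = 119.380521
per-turn = √(119.380521² + 33.5²) = √(14251.7088 + 1122.25) = √15373.9588 = 123.991769
L = 0.75 × 123.991769 = 92.993827
V = π·3.5² × L = 38.484510 × 92.993827 = 3578.821853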